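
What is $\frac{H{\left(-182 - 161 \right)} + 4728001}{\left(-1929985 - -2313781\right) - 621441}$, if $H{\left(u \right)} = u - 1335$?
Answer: $- \frac{525147}{26405} \approx -19.888$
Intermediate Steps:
$H{\left(u \right)} = -1335 + u$
$\frac{H{\left(-182 - 161 \right)} + 4728001}{\left(-1929985 - -2313781\right) - 621441} = \frac{\left(-1335 - 343\right) + 4728001}{\left(-1929985 - -2313781\right) - 621441} = \frac{\left(-1335 - 343\right) + 4728001}{\left(-1929985 + 2313781\right) - 621441} = \frac{-1678 + 4728001}{383796 - 621441} = \frac{4726323}{-237645} = 4726323 \left(- \frac{1}{237645}\right) = - \frac{525147}{26405}$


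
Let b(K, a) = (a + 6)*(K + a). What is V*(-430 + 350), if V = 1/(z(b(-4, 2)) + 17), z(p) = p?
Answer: -80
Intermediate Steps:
b(K, a) = (6 + a)*(K + a)
V = 1 (V = 1/((2**2 + 6*(-4) + 6*2 - 4*2) + 17) = 1/((4 - 24 + 12 - 8) + 17) = 1/(-16 + 17) = 1/1 = 1)
V*(-430 + 350) = 1*(-430 + 350) = 1*(-80) = -80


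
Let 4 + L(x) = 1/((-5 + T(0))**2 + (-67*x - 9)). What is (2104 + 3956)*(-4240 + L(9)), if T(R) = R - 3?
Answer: -3523455195/137 ≈ -2.5719e+7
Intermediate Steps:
T(R) = -3 + R
L(x) = -4 + 1/(55 - 67*x) (L(x) = -4 + 1/((-5 + (-3 + 0))**2 + (-67*x - 9)) = -4 + 1/((-5 - 3)**2 + (-9 - 67*x)) = -4 + 1/((-8)**2 + (-9 - 67*x)) = -4 + 1/(64 + (-9 - 67*x)) = -4 + 1/(55 - 67*x))
(2104 + 3956)*(-4240 + L(9)) = (2104 + 3956)*(-4240 + (219 - 268*9)/(-55 + 67*9)) = 6060*(-4240 + (219 - 2412)/(-55 + 603)) = 6060*(-4240 - 2193/548) = 6060*(-2325713/548) = -3523455195/137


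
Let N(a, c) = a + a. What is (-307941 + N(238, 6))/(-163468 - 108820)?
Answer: 307465/272288 ≈ 1.1292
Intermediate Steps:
N(a, c) = 2*a
(-307941 + N(238, 6))/(-163468 - 108820) = (-307941 + 2*238)/(-163468 - 108820) = (-307941 + 476)/(-272288) = -307465*(-1/272288) = 307465/272288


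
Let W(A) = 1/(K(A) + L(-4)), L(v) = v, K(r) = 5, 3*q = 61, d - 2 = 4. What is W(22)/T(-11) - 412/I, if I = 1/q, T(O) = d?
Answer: -50263/6 ≈ -8377.2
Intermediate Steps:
d = 6 (d = 2 + 4 = 6)
q = 61/3 (q = (⅓)*61 = 61/3 ≈ 20.333)
T(O) = 6
W(A) = 1 (W(A) = 1/(5 - 4) = 1/1 = 1)
I = 3/61 (I = 1/(61/3) = 3/61 ≈ 0.049180)
W(22)/T(-11) - 412/I = 1/6 - 412/3/61 = 1*(⅙) - 412*61/3 = ⅙ - 25132/3 = -50263/6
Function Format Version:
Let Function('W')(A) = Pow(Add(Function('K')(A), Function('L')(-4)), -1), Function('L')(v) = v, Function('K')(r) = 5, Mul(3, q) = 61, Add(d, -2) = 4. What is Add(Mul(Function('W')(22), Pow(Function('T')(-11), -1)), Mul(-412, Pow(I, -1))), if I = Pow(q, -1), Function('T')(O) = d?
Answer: Rational(-50263, 6) ≈ -8377.2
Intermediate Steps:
d = 6 (d = Add(2, 4) = 6)
q = Rational(61, 3) (q = Mul(Rational(1, 3), 61) = Rational(61, 3) ≈ 20.333)
Function('T')(O) = 6
Function('W')(A) = 1 (Function('W')(A) = Pow(Add(5, -4), -1) = Pow(1, -1) = 1)
I = Rational(3, 61) (I = Pow(Rational(61, 3), -1) = Rational(3, 61) ≈ 0.049180)
Add(Mul(Function('W')(22), Pow(Function('T')(-11), -1)), Mul(-412, Pow(I, -1))) = Add(Mul(1, Pow(6, -1)), Mul(-412, Pow(Rational(3, 61), -1))) = Add(Mul(1, Rational(1, 6)), Mul(-412, Rational(61, 3))) = Add(Rational(1, 6), Rational(-25132, 3)) = Rational(-50263, 6)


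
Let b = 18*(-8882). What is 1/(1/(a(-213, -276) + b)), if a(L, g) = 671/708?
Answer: -113191537/708 ≈ -1.5988e+5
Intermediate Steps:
a(L, g) = 671/708 (a(L, g) = 671*(1/708) = 671/708)
b = -159876
1/(1/(a(-213, -276) + b)) = 1/(1/(671/708 - 159876)) = 1/(1/(-113191537/708)) = 1/(-708/113191537) = -113191537/708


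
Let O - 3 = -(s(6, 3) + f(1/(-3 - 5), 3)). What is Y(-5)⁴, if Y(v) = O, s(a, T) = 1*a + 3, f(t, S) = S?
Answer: 6561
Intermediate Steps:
s(a, T) = 3 + a (s(a, T) = a + 3 = 3 + a)
O = -9 (O = 3 - ((3 + 6) + 3) = 3 - (9 + 3) = 3 - 1*12 = 3 - 12 = -9)
Y(v) = -9
Y(-5)⁴ = (-9)⁴ = 6561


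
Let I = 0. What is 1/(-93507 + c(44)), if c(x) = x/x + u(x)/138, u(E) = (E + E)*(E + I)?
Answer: -69/6449978 ≈ -1.0698e-5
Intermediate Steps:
u(E) = 2*E² (u(E) = (E + E)*(E + 0) = (2*E)*E = 2*E²)
c(x) = 1 + x²/69 (c(x) = x/x + (2*x²)/138 = 1 + (2*x²)*(1/138) = 1 + x²/69)
1/(-93507 + c(44)) = 1/(-93507 + (1 + (1/69)*44²)) = 1/(-93507 + (1 + (1/69)*1936)) = 1/(-93507 + (1 + 1936/69)) = 1/(-93507 + 2005/69) = 1/(-6449978/69) = -69/6449978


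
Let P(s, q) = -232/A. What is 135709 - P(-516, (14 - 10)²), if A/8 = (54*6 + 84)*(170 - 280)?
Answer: 6090619891/44880 ≈ 1.3571e+5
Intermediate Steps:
A = -359040 (A = 8*((54*6 + 84)*(170 - 280)) = 8*((324 + 84)*(-110)) = 8*(408*(-110)) = 8*(-44880) = -359040)
P(s, q) = 29/44880 (P(s, q) = -232/(-359040) = -232*(-1/359040) = 29/44880)
135709 - P(-516, (14 - 10)²) = 135709 - 1*29/44880 = 135709 - 29/44880 = 6090619891/44880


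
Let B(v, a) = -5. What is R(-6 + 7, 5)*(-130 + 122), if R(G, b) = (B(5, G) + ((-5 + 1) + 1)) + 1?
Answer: 56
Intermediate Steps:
R(G, b) = -7 (R(G, b) = (-5 + ((-5 + 1) + 1)) + 1 = (-5 + (-4 + 1)) + 1 = (-5 - 3) + 1 = -8 + 1 = -7)
R(-6 + 7, 5)*(-130 + 122) = -7*(-130 + 122) = -7*(-8) = 56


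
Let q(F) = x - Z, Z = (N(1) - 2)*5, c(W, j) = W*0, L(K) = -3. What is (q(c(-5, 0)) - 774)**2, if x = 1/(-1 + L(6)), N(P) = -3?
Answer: 8982009/16 ≈ 5.6138e+5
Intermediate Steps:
c(W, j) = 0
Z = -25 (Z = (-3 - 2)*5 = -5*5 = -25)
x = -1/4 (x = 1/(-1 - 3) = 1/(-4) = -1/4 ≈ -0.25000)
q(F) = 99/4 (q(F) = -1/4 - 1*(-25) = -1/4 + 25 = 99/4)
(q(c(-5, 0)) - 774)**2 = (99/4 - 774)**2 = (-2997/4)**2 = 8982009/16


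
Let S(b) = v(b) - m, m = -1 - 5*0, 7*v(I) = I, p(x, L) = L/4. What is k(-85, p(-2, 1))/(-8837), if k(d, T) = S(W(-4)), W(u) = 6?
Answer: -13/61859 ≈ -0.00021016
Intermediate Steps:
p(x, L) = L/4 (p(x, L) = L*(¼) = L/4)
v(I) = I/7
m = -1 (m = -1 + 0 = -1)
S(b) = 1 + b/7 (S(b) = b/7 - 1*(-1) = b/7 + 1 = 1 + b/7)
k(d, T) = 13/7 (k(d, T) = 1 + (⅐)*6 = 1 + 6/7 = 13/7)
k(-85, p(-2, 1))/(-8837) = (13/7)/(-8837) = (13/7)*(-1/8837) = -13/61859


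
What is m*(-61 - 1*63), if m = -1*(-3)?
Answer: -372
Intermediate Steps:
m = 3
m*(-61 - 1*63) = 3*(-61 - 1*63) = 3*(-61 - 63) = 3*(-124) = -372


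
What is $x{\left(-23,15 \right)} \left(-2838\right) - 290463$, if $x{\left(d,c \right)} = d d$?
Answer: $-1791765$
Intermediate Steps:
$x{\left(d,c \right)} = d^{2}$
$x{\left(-23,15 \right)} \left(-2838\right) - 290463 = \left(-23\right)^{2} \left(-2838\right) - 290463 = 529 \left(-2838\right) - 290463 = -1501302 - 290463 = -1791765$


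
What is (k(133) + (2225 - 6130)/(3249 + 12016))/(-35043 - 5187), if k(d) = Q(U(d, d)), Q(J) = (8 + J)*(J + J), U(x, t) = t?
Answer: -1612747/1729890 ≈ -0.93228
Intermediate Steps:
Q(J) = 2*J*(8 + J) (Q(J) = (8 + J)*(2*J) = 2*J*(8 + J))
k(d) = 2*d*(8 + d)
(k(133) + (2225 - 6130)/(3249 + 12016))/(-35043 - 5187) = (2*133*(8 + 133) + (2225 - 6130)/(3249 + 12016))/(-35043 - 5187) = (2*133*141 - 3905/15265)/(-40230) = (37506 - 3905*1/15265)*(-1/40230) = (37506 - 11/43)*(-1/40230) = (1612747/43)*(-1/40230) = -1612747/1729890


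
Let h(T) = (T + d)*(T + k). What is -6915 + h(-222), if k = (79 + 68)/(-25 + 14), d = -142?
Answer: 866331/11 ≈ 78757.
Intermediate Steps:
k = -147/11 (k = 147/(-11) = 147*(-1/11) = -147/11 ≈ -13.364)
h(T) = (-142 + T)*(-147/11 + T) (h(T) = (T - 142)*(T - 147/11) = (-142 + T)*(-147/11 + T))
-6915 + h(-222) = -6915 + (20874/11 + (-222)**2 - 1709/11*(-222)) = -6915 + (20874/11 + 49284 + 379398/11) = -6915 + 942396/11 = 866331/11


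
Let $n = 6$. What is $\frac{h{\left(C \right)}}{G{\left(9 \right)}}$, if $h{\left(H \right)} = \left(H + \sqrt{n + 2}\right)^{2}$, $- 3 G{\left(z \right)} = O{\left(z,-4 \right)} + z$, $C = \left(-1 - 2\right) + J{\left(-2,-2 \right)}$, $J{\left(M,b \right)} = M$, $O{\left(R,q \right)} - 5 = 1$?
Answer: $- \frac{33}{5} + 4 \sqrt{2} \approx -0.94315$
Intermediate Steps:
$O{\left(R,q \right)} = 6$ ($O{\left(R,q \right)} = 5 + 1 = 6$)
$C = -5$ ($C = \left(-1 - 2\right) - 2 = -3 - 2 = -5$)
$G{\left(z \right)} = -2 - \frac{z}{3}$ ($G{\left(z \right)} = - \frac{6 + z}{3} = -2 - \frac{z}{3}$)
$h{\left(H \right)} = \left(H + 2 \sqrt{2}\right)^{2}$ ($h{\left(H \right)} = \left(H + \sqrt{6 + 2}\right)^{2} = \left(H + \sqrt{8}\right)^{2} = \left(H + 2 \sqrt{2}\right)^{2}$)
$\frac{h{\left(C \right)}}{G{\left(9 \right)}} = \frac{\left(-5 + 2 \sqrt{2}\right)^{2}}{-2 - 3} = \frac{\left(-5 + 2 \sqrt{2}\right)^{2}}{-5} = \left(-5 + 2 \sqrt{2}\right)^{2} \left(- \frac{1}{5}\right) = - \frac{\left(-5 + 2 \sqrt{2}\right)^{2}}{5}$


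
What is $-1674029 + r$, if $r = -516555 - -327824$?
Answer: $-1862760$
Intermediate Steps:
$r = -188731$ ($r = -516555 + 327824 = -188731$)
$-1674029 + r = -1674029 - 188731 = -1862760$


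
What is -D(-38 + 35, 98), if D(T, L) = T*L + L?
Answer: 196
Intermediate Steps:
D(T, L) = L + L*T (D(T, L) = L*T + L = L + L*T)
-D(-38 + 35, 98) = -98*(1 + (-38 + 35)) = -98*(1 - 3) = -98*(-2) = -1*(-196) = 196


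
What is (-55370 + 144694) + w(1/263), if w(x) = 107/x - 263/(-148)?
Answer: 17385083/148 ≈ 1.1747e+5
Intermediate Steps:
w(x) = 263/148 + 107/x (w(x) = 107/x - 263*(-1/148) = 107/x + 263/148 = 263/148 + 107/x)
(-55370 + 144694) + w(1/263) = (-55370 + 144694) + (263/148 + 107/(1/263)) = 89324 + (263/148 + 107/(1/263)) = 89324 + (263/148 + 107*263) = 89324 + (263/148 + 28141) = 89324 + 4165131/148 = 17385083/148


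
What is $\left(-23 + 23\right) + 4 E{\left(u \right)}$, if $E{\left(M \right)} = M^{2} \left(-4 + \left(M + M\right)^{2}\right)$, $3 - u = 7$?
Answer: $3840$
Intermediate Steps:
$u = -4$ ($u = 3 - 7 = -4$)
$E{\left(M \right)} = M^{2} \left(-4 + 4 M^{2}\right)$ ($E{\left(M \right)} = M^{2} \left(-4 + \left(2 M\right)^{2}\right) = M^{2} \left(-4 + 4 M^{2}\right)$)
$\left(-23 + 23\right) + 4 E{\left(u \right)} = \left(-23 + 23\right) + 4 \cdot 4 \left(-4\right)^{2} \left(-1 + \left(-4\right)^{2}\right) = 0 + 4 \cdot 4 \cdot 16 \left(-1 + 16\right) = 0 + 4 \cdot 4 \cdot 16 \cdot 15 = 0 + 4 \cdot 960 = 0 + 3840 = 3840$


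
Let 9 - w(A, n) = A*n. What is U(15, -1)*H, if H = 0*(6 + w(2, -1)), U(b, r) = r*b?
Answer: 0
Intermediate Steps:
U(b, r) = b*r
w(A, n) = 9 - A*n
H = 0 (H = 0*(6 + (9 - 1*2*(-1))) = 0*(6 + (9 + 2)) = 0*(6 + 11) = 0*17 = 0)
U(15, -1)*H = (15*(-1))*0 = -15*0 = 0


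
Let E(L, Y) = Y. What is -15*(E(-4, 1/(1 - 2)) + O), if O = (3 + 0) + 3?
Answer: -75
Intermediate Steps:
O = 6 (O = 3 + 3 = 6)
-15*(E(-4, 1/(1 - 2)) + O) = -15*(1/(1 - 2) + 6) = -15*(1/(-1) + 6) = -15*(-1 + 6) = -15*5 = -75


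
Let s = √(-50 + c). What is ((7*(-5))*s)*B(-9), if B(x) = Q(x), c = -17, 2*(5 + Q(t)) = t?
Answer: 665*I*√67/2 ≈ 2721.6*I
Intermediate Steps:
Q(t) = -5 + t/2
B(x) = -5 + x/2
s = I*√67 (s = √(-50 - 17) = √(-67) = I*√67 ≈ 8.1853*I)
((7*(-5))*s)*B(-9) = ((7*(-5))*(I*√67))*(-5 + (½)*(-9)) = (-35*I*√67)*(-5 - 9/2) = -35*I*√67*(-19/2) = 665*I*√67/2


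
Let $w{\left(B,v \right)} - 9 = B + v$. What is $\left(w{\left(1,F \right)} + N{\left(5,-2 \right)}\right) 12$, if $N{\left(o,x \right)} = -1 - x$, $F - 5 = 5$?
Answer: $252$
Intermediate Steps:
$F = 10$ ($F = 5 + 5 = 10$)
$w{\left(B,v \right)} = 9 + B + v$ ($w{\left(B,v \right)} = 9 + \left(B + v\right) = 9 + B + v$)
$\left(w{\left(1,F \right)} + N{\left(5,-2 \right)}\right) 12 = \left(\left(9 + 1 + 10\right) - -1\right) 12 = \left(20 + \left(-1 + 2\right)\right) 12 = \left(20 + 1\right) 12 = 21 \cdot 12 = 252$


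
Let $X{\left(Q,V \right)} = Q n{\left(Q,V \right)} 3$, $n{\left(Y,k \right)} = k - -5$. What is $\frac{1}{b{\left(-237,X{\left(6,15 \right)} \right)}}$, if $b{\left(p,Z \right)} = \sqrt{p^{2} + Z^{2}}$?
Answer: $\frac{\sqrt{20641}}{61923} \approx 0.0023201$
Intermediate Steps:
$n{\left(Y,k \right)} = 5 + k$ ($n{\left(Y,k \right)} = k + 5 = 5 + k$)
$X{\left(Q,V \right)} = 3 Q \left(5 + V\right)$ ($X{\left(Q,V \right)} = Q \left(5 + V\right) 3 = 3 Q \left(5 + V\right)$)
$b{\left(p,Z \right)} = \sqrt{Z^{2} + p^{2}}$
$\frac{1}{b{\left(-237,X{\left(6,15 \right)} \right)}} = \frac{1}{\sqrt{\left(3 \cdot 6 \left(5 + 15\right)\right)^{2} + \left(-237\right)^{2}}} = \frac{1}{\sqrt{\left(3 \cdot 6 \cdot 20\right)^{2} + 56169}} = \frac{1}{\sqrt{360^{2} + 56169}} = \frac{1}{\sqrt{129600 + 56169}} = \frac{1}{\sqrt{185769}} = \frac{1}{3 \sqrt{20641}} = \frac{\sqrt{20641}}{61923}$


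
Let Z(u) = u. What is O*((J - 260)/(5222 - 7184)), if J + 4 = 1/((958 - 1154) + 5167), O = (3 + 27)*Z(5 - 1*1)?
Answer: 26246860/1625517 ≈ 16.147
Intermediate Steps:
O = 120 (O = (3 + 27)*(5 - 1*1) = 30*(5 - 1) = 30*4 = 120)
J = -19883/4971 (J = -4 + 1/((958 - 1154) + 5167) = -4 + 1/(-196 + 5167) = -4 + 1/4971 = -19883/4971 ≈ -3.9998)
O*((J - 260)/(5222 - 7184)) = 120*((-19883/4971 - 260)/(5222 - 7184)) = 120*(-1312343/4971/(-1962)) = 120*(-1312343/4971*(-1/1962)) = 120*(1312343/9753102) = 26246860/1625517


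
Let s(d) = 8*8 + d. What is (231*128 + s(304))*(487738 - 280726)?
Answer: 6197111232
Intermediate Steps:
s(d) = 64 + d
(231*128 + s(304))*(487738 - 280726) = (231*128 + (64 + 304))*(487738 - 280726) = (29568 + 368)*207012 = 29936*207012 = 6197111232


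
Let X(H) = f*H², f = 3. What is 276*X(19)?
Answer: 298908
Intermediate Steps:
X(H) = 3*H²
276*X(19) = 276*(3*19²) = 276*(3*361) = 276*1083 = 298908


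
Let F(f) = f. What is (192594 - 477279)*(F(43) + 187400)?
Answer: -53362210455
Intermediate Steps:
(192594 - 477279)*(F(43) + 187400) = (192594 - 477279)*(43 + 187400) = -284685*187443 = -53362210455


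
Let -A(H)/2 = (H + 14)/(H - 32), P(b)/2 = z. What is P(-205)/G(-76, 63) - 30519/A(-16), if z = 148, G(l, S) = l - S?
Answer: 50905396/139 ≈ 3.6623e+5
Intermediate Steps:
P(b) = 296 (P(b) = 2*148 = 296)
A(H) = -2*(14 + H)/(-32 + H) (A(H) = -2*(H + 14)/(H - 32) = -2*(14 + H)/(-32 + H))
P(-205)/G(-76, 63) - 30519/A(-16) = 296/(-76 - 1*63) - 30519*(-32 - 16)/(2*(-14 - 1*(-16))) = 296/(-76 - 63) - 30519*(-24/(-14 + 16)) = 296/(-139) - 30519/(2*(-1/48)*2) = 296*(-1/139) - 30519/(-1/12) = -296/139 - 30519*(-12) = -296/139 + 366228 = 50905396/139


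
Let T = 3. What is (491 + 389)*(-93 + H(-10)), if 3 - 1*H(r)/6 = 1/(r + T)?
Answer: -456720/7 ≈ -65246.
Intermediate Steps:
H(r) = 18 - 6/(3 + r) (H(r) = 18 - 6/(r + 3) = 18 - 6/(3 + r))
(491 + 389)*(-93 + H(-10)) = (491 + 389)*(-93 + 6*(8 + 3*(-10))/(3 - 10)) = 880*(-93 + 6*(8 - 30)/(-7)) = 880*(-93 + 6*(-1/7)*(-22)) = 880*(-93 + 132/7) = 880*(-519/7) = -456720/7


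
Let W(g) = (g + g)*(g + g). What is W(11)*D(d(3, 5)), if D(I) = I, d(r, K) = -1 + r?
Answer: 968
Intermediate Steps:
W(g) = 4*g² (W(g) = (2*g)*(2*g) = 4*g²)
W(11)*D(d(3, 5)) = (4*11²)*(-1 + 3) = (4*121)*2 = 484*2 = 968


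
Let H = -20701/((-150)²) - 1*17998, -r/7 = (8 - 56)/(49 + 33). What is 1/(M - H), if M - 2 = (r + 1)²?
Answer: 37822500/681822620881 ≈ 5.5473e-5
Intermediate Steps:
r = 168/41 (r = -7*(8 - 56)/(49 + 33) = -(-336)/82 = -7*(-24/41) = 168/41 ≈ 4.0976)
M = 47043/1681 (M = 2 + (168/41 + 1)² = 2 + (209/41)² = 2 + 43681/1681 = 47043/1681 ≈ 27.985)
H = -404975701/22500 (H = -20701/22500 - 17998 = -404975701/22500 ≈ -17999.)
1/(M - H) = 1/(47043/1681 - 1*(-404975701/22500)) = 1/(47043/1681 + 404975701/22500) = 1/(681822620881/37822500) = 37822500/681822620881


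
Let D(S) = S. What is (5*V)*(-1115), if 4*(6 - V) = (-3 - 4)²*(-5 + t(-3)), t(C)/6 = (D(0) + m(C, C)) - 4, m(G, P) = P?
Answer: -12973025/4 ≈ -3.2433e+6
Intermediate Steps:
t(C) = -24 + 6*C (t(C) = 6*((0 + C) - 4) = 6*(C - 4) = 6*(-4 + C) = -24 + 6*C)
V = 2327/4 (V = 6 - (-3 - 4)²*(-5 + (-24 + 6*(-3)))/4 = 6 - (-7)²*(-5 + (-24 - 18))/4 = 6 - 49*(-5 - 42)/4 = 6 - 49*(-47)/4 = 6 - ¼*(-2303) = 6 + 2303/4 = 2327/4 ≈ 581.75)
(5*V)*(-1115) = (5*(2327/4))*(-1115) = (11635/4)*(-1115) = -12973025/4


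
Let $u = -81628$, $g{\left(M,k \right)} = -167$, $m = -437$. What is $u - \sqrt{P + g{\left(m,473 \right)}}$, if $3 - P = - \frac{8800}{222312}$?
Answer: $-81628 - \frac{2 i \sqrt{31653727386}}{27789} \approx -81628.0 - 12.805 i$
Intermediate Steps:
$P = \frac{84467}{27789}$ ($P = 3 - - \frac{8800}{222312} = 3 - \left(-8800\right) \frac{1}{222312} = 3 - - \frac{1100}{27789} = 3 + \frac{1100}{27789} = \frac{84467}{27789} \approx 3.0396$)
$u - \sqrt{P + g{\left(m,473 \right)}} = -81628 - \sqrt{\frac{84467}{27789} - 167} = -81628 - \sqrt{- \frac{4556296}{27789}} = -81628 - \frac{2 i \sqrt{31653727386}}{27789}$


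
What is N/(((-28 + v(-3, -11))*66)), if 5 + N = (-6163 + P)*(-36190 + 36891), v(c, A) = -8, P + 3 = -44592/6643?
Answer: 28744769545/15783768 ≈ 1821.2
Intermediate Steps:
P = -64521/6643 (P = -3 - 44592/6643 = -64521/6643 ≈ -9.7126)
N = -28744769545/6643 (N = -5 + (-6163 - 64521/6643)*(-36190 + 36891) = -5 - 41005330/6643*701 = -5 - 28744736330/6643 = -28744769545/6643 ≈ -4.3271e+6)
N/(((-28 + v(-3, -11))*66)) = -28744769545*1/(66*(-28 - 8))/6643 = -28744769545/(6643*((-36*66))) = -28744769545/6643/(-2376) = -28744769545/6643*(-1/2376) = 28744769545/15783768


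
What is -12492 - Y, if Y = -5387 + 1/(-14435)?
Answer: -102560674/14435 ≈ -7105.0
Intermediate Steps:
Y = -77761346/14435 (Y = -5387 - 1/14435 = -77761346/14435 ≈ -5387.0)
-12492 - Y = -12492 - 1*(-77761346/14435) = -12492 + 77761346/14435 = -102560674/14435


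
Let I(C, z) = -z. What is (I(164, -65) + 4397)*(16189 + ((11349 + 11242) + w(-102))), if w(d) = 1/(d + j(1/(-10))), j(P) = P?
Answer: 176670078940/1021 ≈ 1.7304e+8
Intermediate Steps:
w(d) = 1/(-⅒ + d) (w(d) = 1/(d + 1/(-10)) = 1/(d - ⅒) = 1/(-⅒ + d))
(I(164, -65) + 4397)*(16189 + ((11349 + 11242) + w(-102))) = (-1*(-65) + 4397)*(16189 + ((11349 + 11242) + 10/(-1 + 10*(-102)))) = (65 + 4397)*(16189 + (22591 + 10/(-1 - 1020))) = 4462*(16189 + (22591 + 10/(-1021))) = 4462*(16189 + (22591 + 10*(-1/1021))) = 4462*(16189 + (22591 - 10/1021)) = 4462*(16189 + 23065401/1021) = 4462*(39594370/1021) = 176670078940/1021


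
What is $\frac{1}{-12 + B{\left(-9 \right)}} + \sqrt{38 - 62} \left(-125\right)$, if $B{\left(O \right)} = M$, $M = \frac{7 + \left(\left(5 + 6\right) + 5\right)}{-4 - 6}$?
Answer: $- \frac{10}{143} - 250 i \sqrt{6} \approx -0.06993 - 612.37 i$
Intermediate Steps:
$M = - \frac{23}{10}$ ($M = \frac{7 + \left(11 + 5\right)}{-10} = \left(7 + 16\right) \left(- \frac{1}{10}\right) = 23 \left(- \frac{1}{10}\right) = - \frac{23}{10} \approx -2.3$)
$B{\left(O \right)} = - \frac{23}{10}$
$\frac{1}{-12 + B{\left(-9 \right)}} + \sqrt{38 - 62} \left(-125\right) = \frac{1}{-12 - \frac{23}{10}} + \sqrt{38 - 62} \left(-125\right) = \frac{1}{- \frac{143}{10}} + \sqrt{-24} \left(-125\right) = - \frac{10}{143} + 2 i \sqrt{6} \left(-125\right) = - \frac{10}{143} - 250 i \sqrt{6}$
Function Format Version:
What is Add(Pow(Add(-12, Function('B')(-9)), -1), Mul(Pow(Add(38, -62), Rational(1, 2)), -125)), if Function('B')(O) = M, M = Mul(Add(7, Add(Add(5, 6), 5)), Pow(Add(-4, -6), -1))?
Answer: Add(Rational(-10, 143), Mul(-250, I, Pow(6, Rational(1, 2)))) ≈ Add(-0.069930, Mul(-612.37, I))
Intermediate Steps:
M = Rational(-23, 10) (M = Mul(Add(7, Add(11, 5)), Pow(-10, -1)) = Mul(Add(7, 16), Rational(-1, 10)) = Mul(23, Rational(-1, 10)) = Rational(-23, 10) ≈ -2.3000)
Function('B')(O) = Rational(-23, 10)
Add(Pow(Add(-12, Function('B')(-9)), -1), Mul(Pow(Add(38, -62), Rational(1, 2)), -125)) = Add(Pow(Add(-12, Rational(-23, 10)), -1), Mul(Pow(Add(38, -62), Rational(1, 2)), -125)) = Add(Pow(Rational(-143, 10), -1), Mul(Pow(-24, Rational(1, 2)), -125)) = Add(Rational(-10, 143), Mul(Mul(2, I, Pow(6, Rational(1, 2))), -125)) = Add(Rational(-10, 143), Mul(-250, I, Pow(6, Rational(1, 2))))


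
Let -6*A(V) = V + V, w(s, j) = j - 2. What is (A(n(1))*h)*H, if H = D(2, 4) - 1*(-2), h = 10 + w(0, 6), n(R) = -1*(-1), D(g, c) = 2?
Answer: -56/3 ≈ -18.667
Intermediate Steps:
w(s, j) = -2 + j
n(R) = 1
A(V) = -V/3 (A(V) = -(V + V)/6 = -V/3)
h = 14 (h = 10 + (-2 + 6) = 10 + 4 = 14)
H = 4 (H = 2 - 1*(-2) = 2 + 2 = 4)
(A(n(1))*h)*H = (-1/3*1*14)*4 = -1/3*14*4 = -14/3*4 = -56/3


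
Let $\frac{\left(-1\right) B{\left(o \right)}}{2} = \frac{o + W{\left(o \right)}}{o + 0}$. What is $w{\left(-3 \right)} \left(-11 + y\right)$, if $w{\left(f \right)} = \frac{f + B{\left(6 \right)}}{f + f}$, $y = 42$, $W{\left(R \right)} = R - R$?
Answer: $\frac{155}{6} \approx 25.833$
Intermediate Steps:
$W{\left(R \right)} = 0$
$B{\left(o \right)} = -2$ ($B{\left(o \right)} = - 2 \frac{o + 0}{o + 0} = - 2 \frac{o}{o} = \left(-2\right) 1 = -2$)
$w{\left(f \right)} = \frac{-2 + f}{2 f}$ ($w{\left(f \right)} = \frac{f - 2}{f + f} = \frac{-2 + f}{2 f}$)
$w{\left(-3 \right)} \left(-11 + y\right) = \frac{-2 - 3}{2 \left(-3\right)} \left(-11 + 42\right) = \frac{1}{2} \left(- \frac{1}{3}\right) \left(-5\right) 31 = \frac{5}{6} \cdot 31 = \frac{155}{6}$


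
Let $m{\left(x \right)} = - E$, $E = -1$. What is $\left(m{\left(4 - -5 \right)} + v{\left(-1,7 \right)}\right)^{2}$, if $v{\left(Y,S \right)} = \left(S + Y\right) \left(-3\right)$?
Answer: $289$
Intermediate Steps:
$m{\left(x \right)} = 1$ ($m{\left(x \right)} = \left(-1\right) \left(-1\right) = 1$)
$v{\left(Y,S \right)} = - 3 S - 3 Y$
$\left(m{\left(4 - -5 \right)} + v{\left(-1,7 \right)}\right)^{2} = \left(1 - 18\right)^{2} = \left(-17\right)^{2} = 289$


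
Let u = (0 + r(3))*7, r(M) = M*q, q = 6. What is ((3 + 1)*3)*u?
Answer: 1512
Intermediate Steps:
r(M) = 6*M (r(M) = M*6 = 6*M)
u = 126 (u = (0 + 6*3)*7 = (0 + 18)*7 = 18*7 = 126)
((3 + 1)*3)*u = ((3 + 1)*3)*126 = (4*3)*126 = 12*126 = 1512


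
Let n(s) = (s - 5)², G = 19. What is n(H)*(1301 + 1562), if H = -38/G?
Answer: 140287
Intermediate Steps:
H = -2 (H = -38/19 = -38*1/19 = -2)
n(s) = (-5 + s)²
n(H)*(1301 + 1562) = (-5 - 2)²*(1301 + 1562) = (-7)²*2863 = 49*2863 = 140287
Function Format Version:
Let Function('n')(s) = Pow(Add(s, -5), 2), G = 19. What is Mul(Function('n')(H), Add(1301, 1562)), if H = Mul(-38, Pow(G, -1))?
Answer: 140287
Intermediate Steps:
H = -2 (H = Mul(-38, Pow(19, -1)) = Mul(-38, Rational(1, 19)) = -2)
Function('n')(s) = Pow(Add(-5, s), 2)
Mul(Function('n')(H), Add(1301, 1562)) = Mul(Pow(Add(-5, -2), 2), Add(1301, 1562)) = Mul(Pow(-7, 2), 2863) = Mul(49, 2863) = 140287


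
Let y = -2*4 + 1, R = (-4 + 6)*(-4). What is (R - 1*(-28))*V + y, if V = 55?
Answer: 1093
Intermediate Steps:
R = -8 (R = 2*(-4) = -8)
y = -7 (y = -8 + 1 = -7)
(R - 1*(-28))*V + y = (-8 - 1*(-28))*55 - 7 = (-8 + 28)*55 - 7 = 20*55 - 7 = 1100 - 7 = 1093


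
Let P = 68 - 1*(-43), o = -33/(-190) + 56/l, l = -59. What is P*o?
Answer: -964923/11210 ≈ -86.077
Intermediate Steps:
o = -8693/11210 (o = -33/(-190) + 56/(-59) = -33*(-1/190) + 56*(-1/59) = 33/190 - 56/59 = -8693/11210 ≈ -0.77547)
P = 111 (P = 68 + 43 = 111)
P*o = 111*(-8693/11210) = -964923/11210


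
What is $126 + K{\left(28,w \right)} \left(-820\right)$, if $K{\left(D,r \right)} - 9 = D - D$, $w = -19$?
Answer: $-7254$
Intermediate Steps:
$K{\left(D,r \right)} = 9$ ($K{\left(D,r \right)} = 9 + \left(D - D\right) = 9 + 0 = 9$)
$126 + K{\left(28,w \right)} \left(-820\right) = 126 + 9 \left(-820\right) = 126 - 7380 = -7254$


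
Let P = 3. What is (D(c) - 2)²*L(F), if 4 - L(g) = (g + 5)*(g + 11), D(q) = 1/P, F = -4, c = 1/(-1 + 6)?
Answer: -25/3 ≈ -8.3333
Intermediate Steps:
c = ⅕ (c = 1/5 = ⅕ ≈ 0.20000)
D(q) = ⅓ (D(q) = 1/3 = ⅓)
L(g) = 4 - (5 + g)*(11 + g) (L(g) = 4 - (g + 5)*(g + 11) = 4 - (5 + g)*(11 + g))
(D(c) - 2)²*L(F) = (⅓ - 2)²*(-51 - 1*(-4)² - 16*(-4)) = (-5/3)²*(-51 - 1*16 + 64) = 25*(-51 - 16 + 64)/9 = (25/9)*(-3) = -25/3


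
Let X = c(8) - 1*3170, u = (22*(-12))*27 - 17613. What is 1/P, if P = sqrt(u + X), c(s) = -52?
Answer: -I*sqrt(3107)/9321 ≈ -0.0059801*I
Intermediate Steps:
u = -24741 (u = -264*27 - 17613 = -7128 - 17613 = -24741)
X = -3222 (X = -52 - 1*3170 = -52 - 3170 = -3222)
P = 3*I*sqrt(3107) (P = sqrt(-24741 - 3222) = sqrt(-27963) = 3*I*sqrt(3107) ≈ 167.22*I)
1/P = 1/(3*I*sqrt(3107)) = -I*sqrt(3107)/9321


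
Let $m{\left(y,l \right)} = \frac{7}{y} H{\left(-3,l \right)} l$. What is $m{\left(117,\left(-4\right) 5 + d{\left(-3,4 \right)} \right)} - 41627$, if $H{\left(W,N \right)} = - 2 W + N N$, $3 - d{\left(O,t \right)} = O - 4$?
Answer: $- \frac{4877779}{117} \approx -41690.0$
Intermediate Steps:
$d{\left(O,t \right)} = 7 - O$ ($d{\left(O,t \right)} = 3 - \left(O - 4\right) = 3 - \left(-4 + O\right) = 7 - O$)
$H{\left(W,N \right)} = N^{2} - 2 W$ ($H{\left(W,N \right)} = - 2 W + N^{2} = N^{2} - 2 W$)
$m{\left(y,l \right)} = \frac{7 l \left(6 + l^{2}\right)}{y}$ ($m{\left(y,l \right)} = \frac{7}{y} \left(l^{2} - -6\right) l = \frac{7}{y} \left(l^{2} + 6\right) l = \frac{7}{y} \left(6 + l^{2}\right) l = \frac{7 \left(6 + l^{2}\right)}{y} l = \frac{7 l \left(6 + l^{2}\right)}{y}$)
$m{\left(117,\left(-4\right) 5 + d{\left(-3,4 \right)} \right)} - 41627 = \frac{7 \left(\left(-4\right) 5 + \left(7 - -3\right)\right) \left(6 + \left(\left(-4\right) 5 + \left(7 - -3\right)\right)^{2}\right)}{117} - 41627 = 7 \left(-20 + \left(7 + 3\right)\right) \frac{1}{117} \left(6 + \left(-20 + \left(7 + 3\right)\right)^{2}\right) - 41627 = 7 \left(-20 + 10\right) \frac{1}{117} \left(6 + \left(-20 + 10\right)^{2}\right) - 41627 = 7 \left(-10\right) \frac{1}{117} \left(6 + \left(-10\right)^{2}\right) - 41627 = 7 \left(-10\right) \frac{1}{117} \left(6 + 100\right) - 41627 = 7 \left(-10\right) \frac{1}{117} \cdot 106 - 41627 = - \frac{7420}{117} - 41627 = - \frac{4877779}{117}$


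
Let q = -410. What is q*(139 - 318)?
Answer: 73390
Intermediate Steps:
q*(139 - 318) = -410*(139 - 318) = -410*(-179) = 73390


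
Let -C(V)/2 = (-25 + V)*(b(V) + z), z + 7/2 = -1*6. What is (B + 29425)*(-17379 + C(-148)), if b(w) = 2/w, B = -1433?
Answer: -21408701480/37 ≈ -5.7861e+8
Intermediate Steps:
z = -19/2 (z = -7/2 - 1*6 = -7/2 - 6 = -19/2 ≈ -9.5000)
C(V) = -2*(-25 + V)*(-19/2 + 2/V) (C(V) = -2*(-25 + V)*(2/V - 19/2) = -2*(-25 + V)*(-19/2 + 2/V))
(B + 29425)*(-17379 + C(-148)) = (-1433 + 29425)*(-17379 + (-479 + 19*(-148) + 100/(-148))) = 27992*(-17379 + (-479 - 2812 + 100*(-1/148))) = 27992*(-17379 + (-479 - 2812 - 25/37)) = 27992*(-17379 - 121792/37) = 27992*(-764815/37) = -21408701480/37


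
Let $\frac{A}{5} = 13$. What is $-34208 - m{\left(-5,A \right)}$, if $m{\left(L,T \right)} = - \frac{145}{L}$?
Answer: $-34237$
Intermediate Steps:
$A = 65$ ($A = 5 \cdot 13 = 65$)
$-34208 - m{\left(-5,A \right)} = -34208 - - \frac{145}{-5} = -34208 - \left(-145\right) \left(- \frac{1}{5}\right) = -34208 - 29 = -34237$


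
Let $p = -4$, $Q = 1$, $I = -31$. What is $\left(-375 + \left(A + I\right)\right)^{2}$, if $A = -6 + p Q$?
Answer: $173056$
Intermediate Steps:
$A = -10$ ($A = -6 - 4 = -10$)
$\left(-375 + \left(A + I\right)\right)^{2} = \left(-375 - 41\right)^{2} = \left(-416\right)^{2} = 173056$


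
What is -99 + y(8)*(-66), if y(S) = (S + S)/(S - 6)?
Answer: -627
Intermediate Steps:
y(S) = 2*S/(-6 + S) (y(S) = (2*S)/(-6 + S) = 2*S/(-6 + S))
-99 + y(8)*(-66) = -99 + (2*8/(-6 + 8))*(-66) = -99 + (2*8/2)*(-66) = -99 + (2*8*(½))*(-66) = -99 + 8*(-66) = -99 - 528 = -627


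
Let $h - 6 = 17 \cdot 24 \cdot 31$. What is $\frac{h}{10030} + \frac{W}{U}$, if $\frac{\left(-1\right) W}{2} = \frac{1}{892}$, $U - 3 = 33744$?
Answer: $\frac{95228696959}{75481577430} \approx 1.2616$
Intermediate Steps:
$U = 33747$ ($U = 3 + 33744 = 33747$)
$h = 12654$ ($h = 6 + 17 \cdot 24 \cdot 31 = 6 + 408 \cdot 31 = 6 + 12648 = 12654$)
$W = - \frac{1}{446}$ ($W = - \frac{2}{892} = \left(-2\right) \frac{1}{892} = - \frac{1}{446} \approx -0.0022422$)
$\frac{h}{10030} + \frac{W}{U} = \frac{12654}{10030} - \frac{1}{446 \cdot 33747} = 12654 \cdot \frac{1}{10030} - \frac{1}{15051162} = \frac{6327}{5015} - \frac{1}{15051162} = \frac{95228696959}{75481577430}$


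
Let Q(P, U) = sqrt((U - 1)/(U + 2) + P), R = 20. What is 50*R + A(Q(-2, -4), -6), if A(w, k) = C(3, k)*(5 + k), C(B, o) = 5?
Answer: 995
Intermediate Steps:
Q(P, U) = sqrt(P + (-1 + U)/(2 + U)) (Q(P, U) = sqrt((-1 + U)/(2 + U) + P) = sqrt(P + (-1 + U)/(2 + U)))
A(w, k) = 25 + 5*k (A(w, k) = 5*(5 + k) = 25 + 5*k)
50*R + A(Q(-2, -4), -6) = 50*20 + (25 + 5*(-6)) = 1000 + (25 - 30) = 1000 - 5 = 995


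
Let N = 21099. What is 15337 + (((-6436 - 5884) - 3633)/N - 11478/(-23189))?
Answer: 7503725112812/489264711 ≈ 15337.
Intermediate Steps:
15337 + (((-6436 - 5884) - 3633)/N - 11478/(-23189)) = 15337 + (((-6436 - 5884) - 3633)/21099 - 11478/(-23189)) = 15337 + ((-12320 - 3633)*(1/21099) - 11478*(-1/23189)) = 15337 + (-15953*1/21099 + 11478/23189) = 15337 + (-15953/21099 + 11478/23189) = 15337 - 127759795/489264711 = 7503725112812/489264711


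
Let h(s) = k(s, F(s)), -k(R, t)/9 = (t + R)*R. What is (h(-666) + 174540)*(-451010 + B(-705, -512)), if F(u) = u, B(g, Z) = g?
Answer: 3527653837620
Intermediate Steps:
k(R, t) = -9*R*(R + t) (k(R, t) = -9*(t + R)*R = -9*(R + t)*R = -9*R*(R + t))
h(s) = -18*s² (h(s) = -9*s*(s + s) = -9*s*2*s = -18*s²)
(h(-666) + 174540)*(-451010 + B(-705, -512)) = (-18*(-666)² + 174540)*(-451010 - 705) = (-18*443556 + 174540)*(-451715) = (-7984008 + 174540)*(-451715) = -7809468*(-451715) = 3527653837620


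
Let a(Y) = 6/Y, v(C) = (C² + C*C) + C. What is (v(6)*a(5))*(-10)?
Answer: -936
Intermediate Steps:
v(C) = C + 2*C² (v(C) = (C² + C²) + C = 2*C² + C = C + 2*C²)
(v(6)*a(5))*(-10) = ((6*(1 + 2*6))*(6/5))*(-10) = ((6*(1 + 12))*(6*(⅕)))*(-10) = ((6*13)*(6/5))*(-10) = (78*(6/5))*(-10) = (468/5)*(-10) = -936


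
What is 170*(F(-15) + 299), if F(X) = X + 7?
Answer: 49470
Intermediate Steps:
F(X) = 7 + X
170*(F(-15) + 299) = 170*((7 - 15) + 299) = 170*(-8 + 299) = 170*291 = 49470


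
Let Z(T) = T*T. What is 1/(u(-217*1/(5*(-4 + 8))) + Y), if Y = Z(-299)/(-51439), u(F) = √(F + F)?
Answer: -45986980390/654101034467 - 2645970721*I*√2170/654101034467 ≈ -0.070306 - 0.18844*I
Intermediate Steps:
Z(T) = T²
u(F) = √2*√F (u(F) = √(2*F) = √2*√F)
Y = -89401/51439 (Y = (-299)²/(-51439) = 89401*(-1/51439) = -89401/51439 ≈ -1.7380)
1/(u(-217*1/(5*(-4 + 8))) + Y) = 1/(√2*√(-217*1/(5*(-4 + 8))) - 89401/51439) = 1/(√2*√(-217/(4*5)) - 89401/51439) = 1/(√2*√(-217/20) - 89401/51439) = 1/(√2*(I*√1085/10) - 89401/51439) = 1/(I*√2170/10 - 89401/51439) = 1/(-89401/51439 + I*√2170/10)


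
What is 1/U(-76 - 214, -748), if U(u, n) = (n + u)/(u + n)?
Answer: 1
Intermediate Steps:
U(u, n) = 1 (U(u, n) = (n + u)/(n + u) = 1)
1/U(-76 - 214, -748) = 1/1 = 1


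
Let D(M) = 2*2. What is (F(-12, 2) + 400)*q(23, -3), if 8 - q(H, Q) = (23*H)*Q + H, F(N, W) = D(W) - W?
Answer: 631944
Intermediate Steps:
D(M) = 4
F(N, W) = 4 - W
q(H, Q) = 8 - H - 23*H*Q (q(H, Q) = 8 - ((23*H)*Q + H) = 8 - (23*H*Q + H) = 8 - (H + 23*H*Q) = 8 + (-H - 23*H*Q) = 8 - H - 23*H*Q)
(F(-12, 2) + 400)*q(23, -3) = ((4 - 1*2) + 400)*(8 - 1*23 - 23*23*(-3)) = ((4 - 2) + 400)*(8 - 23 + 1587) = (2 + 400)*1572 = 402*1572 = 631944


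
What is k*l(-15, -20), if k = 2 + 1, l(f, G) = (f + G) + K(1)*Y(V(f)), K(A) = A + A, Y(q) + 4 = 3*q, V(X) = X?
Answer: -399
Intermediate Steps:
Y(q) = -4 + 3*q
K(A) = 2*A
l(f, G) = -8 + G + 7*f (l(f, G) = (f + G) + (2*1)*(-4 + 3*f) = (G + f) + 2*(-4 + 3*f) = (G + f) + (-8 + 6*f) = -8 + G + 7*f)
k = 3
k*l(-15, -20) = 3*(-8 - 20 + 7*(-15)) = 3*(-8 - 20 - 105) = 3*(-133) = -399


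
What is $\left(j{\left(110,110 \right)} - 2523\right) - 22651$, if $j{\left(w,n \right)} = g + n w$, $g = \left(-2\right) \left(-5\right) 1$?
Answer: $-13064$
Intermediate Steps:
$g = 10$ ($g = 10 \cdot 1 = 10$)
$j{\left(w,n \right)} = 10 + n w$
$\left(j{\left(110,110 \right)} - 2523\right) - 22651 = \left(\left(10 + 110 \cdot 110\right) - 2523\right) - 22651 = \left(\left(10 + 12100\right) - 2523\right) - 22651 = \left(12110 - 2523\right) - 22651 = 9587 - 22651 = -13064$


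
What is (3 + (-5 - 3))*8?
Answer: -40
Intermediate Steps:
(3 + (-5 - 3))*8 = (3 - 8)*8 = -5*8 = -40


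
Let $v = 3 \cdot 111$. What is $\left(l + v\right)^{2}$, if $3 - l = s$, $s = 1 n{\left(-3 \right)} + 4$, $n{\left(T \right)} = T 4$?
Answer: $118336$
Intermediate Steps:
$n{\left(T \right)} = 4 T$
$v = 333$
$s = -8$ ($s = 1 \cdot 4 \left(-3\right) + 4 = 1 \left(-12\right) + 4 = -12 + 4 = -8$)
$l = 11$ ($l = 3 - -8 = 3 + 8 = 11$)
$\left(l + v\right)^{2} = \left(11 + 333\right)^{2} = 344^{2} = 118336$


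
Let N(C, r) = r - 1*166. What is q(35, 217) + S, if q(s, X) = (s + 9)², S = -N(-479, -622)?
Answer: 2724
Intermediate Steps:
N(C, r) = -166 + r (N(C, r) = r - 166 = -166 + r)
S = 788 (S = -(-166 - 622) = -1*(-788) = 788)
q(s, X) = (9 + s)²
q(35, 217) + S = (9 + 35)² + 788 = 44² + 788 = 1936 + 788 = 2724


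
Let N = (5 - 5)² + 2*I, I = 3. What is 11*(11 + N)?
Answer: 187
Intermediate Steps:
N = 6 (N = (5 - 5)² + 2*3 = 0² + 6 = 0 + 6 = 6)
11*(11 + N) = 11*(11 + 6) = 11*17 = 187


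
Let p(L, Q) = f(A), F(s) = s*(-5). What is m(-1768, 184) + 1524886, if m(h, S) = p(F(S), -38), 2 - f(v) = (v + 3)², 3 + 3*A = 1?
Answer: 13723943/9 ≈ 1.5249e+6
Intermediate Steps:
F(s) = -5*s
A = -⅔ (A = -1 + (⅓)*1 = -1 + ⅓ = -⅔ ≈ -0.66667)
f(v) = 2 - (3 + v)² (f(v) = 2 - (v + 3)² = 2 - (3 + v)²)
p(L, Q) = -31/9 (p(L, Q) = 2 - (3 - ⅔)² = 2 - (7/3)² = 2 - 1*49/9 = 2 - 49/9 = -31/9)
m(h, S) = -31/9
m(-1768, 184) + 1524886 = -31/9 + 1524886 = 13723943/9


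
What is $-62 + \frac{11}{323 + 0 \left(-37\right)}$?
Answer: $- \frac{20015}{323} \approx -61.966$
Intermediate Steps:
$-62 + \frac{11}{323 + 0 \left(-37\right)} = -62 + \frac{11}{323 + 0} = -62 + \frac{11}{323} = - \frac{20015}{323}$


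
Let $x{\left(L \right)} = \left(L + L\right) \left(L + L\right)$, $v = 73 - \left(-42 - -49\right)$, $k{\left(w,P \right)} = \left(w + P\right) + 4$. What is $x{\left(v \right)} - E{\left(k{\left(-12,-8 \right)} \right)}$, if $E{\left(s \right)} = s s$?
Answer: $17168$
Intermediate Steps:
$k{\left(w,P \right)} = 4 + P + w$ ($k{\left(w,P \right)} = \left(P + w\right) + 4 = 4 + P + w$)
$v = 66$ ($v = 73 - \left(-42 + 49\right) = 73 - 7 = 66$)
$x{\left(L \right)} = 4 L^{2}$ ($x{\left(L \right)} = 2 L 2 L = 4 L^{2}$)
$E{\left(s \right)} = s^{2}$
$x{\left(v \right)} - E{\left(k{\left(-12,-8 \right)} \right)} = 4 \cdot 66^{2} - \left(4 - 8 - 12\right)^{2} = 4 \cdot 4356 - \left(-16\right)^{2} = 17424 - 256 = 17168$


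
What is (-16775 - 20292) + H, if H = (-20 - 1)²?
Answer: -36626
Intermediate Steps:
H = 441 (H = (-21)² = 441)
(-16775 - 20292) + H = (-16775 - 20292) + 441 = -37067 + 441 = -36626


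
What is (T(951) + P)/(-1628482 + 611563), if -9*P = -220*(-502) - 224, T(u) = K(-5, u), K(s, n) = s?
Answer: 110261/9152271 ≈ 0.012047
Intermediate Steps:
T(u) = -5
P = -110216/9 (P = -(-220*(-502) - 224)/9 = -(110440 - 224)/9 = -⅑*110216 = -110216/9 ≈ -12246.)
(T(951) + P)/(-1628482 + 611563) = (-5 - 110216/9)/(-1628482 + 611563) = -110261/9/(-1016919) = -110261/9*(-1/1016919) = 110261/9152271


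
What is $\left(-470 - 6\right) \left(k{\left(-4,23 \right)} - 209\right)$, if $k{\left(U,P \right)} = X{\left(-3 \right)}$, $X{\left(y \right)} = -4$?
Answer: $101388$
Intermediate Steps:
$k{\left(U,P \right)} = -4$
$\left(-470 - 6\right) \left(k{\left(-4,23 \right)} - 209\right) = \left(-470 - 6\right) \left(-4 - 209\right) = \left(-476\right) \left(-213\right) = 101388$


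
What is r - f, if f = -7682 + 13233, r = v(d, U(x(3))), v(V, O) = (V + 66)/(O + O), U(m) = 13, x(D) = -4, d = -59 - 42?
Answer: -144361/26 ≈ -5552.3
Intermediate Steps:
d = -101
v(V, O) = (66 + V)/(2*O) (v(V, O) = (66 + V)/((2*O)) = (66 + V)*(1/(2*O)) = (66 + V)/(2*O))
r = -35/26 (r = (½)*(66 - 101)/13 = (½)*(1/13)*(-35) = -35/26 ≈ -1.3462)
f = 5551
r - f = -35/26 - 1*5551 = -35/26 - 5551 = -144361/26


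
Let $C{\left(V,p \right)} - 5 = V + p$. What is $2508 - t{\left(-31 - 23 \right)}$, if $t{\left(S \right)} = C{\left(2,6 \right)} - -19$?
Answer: $2476$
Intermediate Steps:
$C{\left(V,p \right)} = 5 + V + p$ ($C{\left(V,p \right)} = 5 + \left(V + p\right) = 5 + V + p$)
$t{\left(S \right)} = 32$ ($t{\left(S \right)} = \left(5 + 2 + 6\right) - -19 = 13 + 19 = 32$)
$2508 - t{\left(-31 - 23 \right)} = 2508 - 32 = 2476$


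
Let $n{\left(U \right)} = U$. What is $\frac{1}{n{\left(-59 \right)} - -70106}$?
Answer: $\frac{1}{70047} \approx 1.4276 \cdot 10^{-5}$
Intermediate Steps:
$\frac{1}{n{\left(-59 \right)} - -70106} = \frac{1}{-59 - -70106} = \frac{1}{-59 + 70106} = \frac{1}{70047}$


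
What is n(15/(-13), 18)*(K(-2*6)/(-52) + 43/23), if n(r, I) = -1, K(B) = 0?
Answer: -43/23 ≈ -1.8696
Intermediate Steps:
n(15/(-13), 18)*(K(-2*6)/(-52) + 43/23) = -(0/(-52) + 43/23) = -(0*(-1/52) + 43*(1/23)) = -(0 + 43/23) = -1*43/23 = -43/23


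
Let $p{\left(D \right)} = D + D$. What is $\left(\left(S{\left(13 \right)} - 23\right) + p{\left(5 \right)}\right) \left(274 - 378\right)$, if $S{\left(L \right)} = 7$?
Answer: $624$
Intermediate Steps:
$p{\left(D \right)} = 2 D$
$\left(\left(S{\left(13 \right)} - 23\right) + p{\left(5 \right)}\right) \left(274 - 378\right) = \left(\left(7 - 23\right) + 2 \cdot 5\right) \left(274 - 378\right) = \left(-16 + 10\right) \left(-104\right) = \left(-6\right) \left(-104\right) = 624$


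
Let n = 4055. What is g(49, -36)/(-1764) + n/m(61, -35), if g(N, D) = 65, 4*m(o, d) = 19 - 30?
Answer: -28612795/19404 ≈ -1474.6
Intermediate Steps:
m(o, d) = -11/4 (m(o, d) = (19 - 30)/4 = (¼)*(-11) = -11/4)
g(49, -36)/(-1764) + n/m(61, -35) = 65/(-1764) + 4055/(-11/4) = 65*(-1/1764) + 4055*(-4/11) = -65/1764 - 16220/11 = -28612795/19404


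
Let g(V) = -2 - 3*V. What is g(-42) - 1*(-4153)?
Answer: 4277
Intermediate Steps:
g(-42) - 1*(-4153) = (-2 - 3*(-42)) - 1*(-4153) = (-2 + 126) + 4153 = 124 + 4153 = 4277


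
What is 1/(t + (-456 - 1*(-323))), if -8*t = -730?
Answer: -4/167 ≈ -0.023952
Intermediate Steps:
t = 365/4 (t = -⅛*(-730) = 365/4 ≈ 91.250)
1/(t + (-456 - 1*(-323))) = 1/(365/4 + (-456 - 1*(-323))) = 1/(365/4 + (-456 + 323)) = 1/(365/4 - 133) = 1/(-167/4) = -4/167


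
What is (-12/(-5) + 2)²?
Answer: 484/25 ≈ 19.360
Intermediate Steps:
(-12/(-5) + 2)² = (-12*(-1)/5 + 2)² = (-4*(-⅗) + 2)² = (12/5 + 2)² = (22/5)² = 484/25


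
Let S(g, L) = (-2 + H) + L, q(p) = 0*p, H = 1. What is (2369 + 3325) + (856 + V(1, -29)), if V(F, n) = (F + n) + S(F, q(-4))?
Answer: 6521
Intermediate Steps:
q(p) = 0
S(g, L) = -1 + L (S(g, L) = (-2 + 1) + L = -1 + L)
V(F, n) = -1 + F + n (V(F, n) = (F + n) + (-1 + 0) = (F + n) - 1 = -1 + F + n)
(2369 + 3325) + (856 + V(1, -29)) = (2369 + 3325) + (856 + (-1 + 1 - 29)) = 5694 + (856 - 29) = 5694 + 827 = 6521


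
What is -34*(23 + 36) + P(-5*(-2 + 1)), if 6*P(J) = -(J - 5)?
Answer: -2006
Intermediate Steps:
P(J) = ⅚ - J/6 (P(J) = (-(J - 5))/6 = (-(-5 + J))/6 = (5 - J)/6 = ⅚ - J/6)
-34*(23 + 36) + P(-5*(-2 + 1)) = -34*(23 + 36) + (⅚ - (-5)*(-2 + 1)/6) = -34*59 + (⅚ - (-5)*(-1)/6) = -2006 + (⅚ - ⅙*5) = -2006 + (⅚ - ⅚) = -2006 + 0 = -2006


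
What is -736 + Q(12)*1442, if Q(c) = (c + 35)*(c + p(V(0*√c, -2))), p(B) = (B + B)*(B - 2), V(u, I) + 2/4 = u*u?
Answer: 981987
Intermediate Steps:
V(u, I) = -½ + u² (V(u, I) = -½ + u*u = -½ + u²)
p(B) = 2*B*(-2 + B) (p(B) = (2*B)*(-2 + B) = 2*B*(-2 + B))
Q(c) = (35 + c)*(5/2 + c) (Q(c) = (c + 35)*(c + 2*(-½ + (0*√c)²)*(-2 + (-½ + (0*√c)²))) = (35 + c)*(c + 2*(-½ + 0²)*(-2 + (-½ + 0²))) = (35 + c)*(c + 2*(-½ + 0)*(-2 + (-½ + 0))) = (35 + c)*(c + 2*(-½)*(-2 - ½)) = (35 + c)*(c + 2*(-½)*(-5/2)) = (35 + c)*(c + 5/2) = (35 + c)*(5/2 + c))
-736 + Q(12)*1442 = -736 + (175/2 + 12² + (75/2)*12)*1442 = -736 + (175/2 + 144 + 450)*1442 = -736 + (1363/2)*1442 = -736 + 982723 = 981987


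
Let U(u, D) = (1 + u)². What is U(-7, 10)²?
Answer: 1296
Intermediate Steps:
U(-7, 10)² = ((1 - 7)²)² = ((-6)²)² = 36² = 1296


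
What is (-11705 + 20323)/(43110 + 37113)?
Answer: 8618/80223 ≈ 0.10743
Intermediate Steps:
(-11705 + 20323)/(43110 + 37113) = 8618/80223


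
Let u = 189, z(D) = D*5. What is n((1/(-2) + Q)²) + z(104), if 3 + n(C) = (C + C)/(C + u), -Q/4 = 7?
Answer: 230787/445 ≈ 518.62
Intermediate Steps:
Q = -28 (Q = -4*7 = -28)
z(D) = 5*D
n(C) = -3 + 2*C/(189 + C) (n(C) = -3 + (C + C)/(C + 189) = -3 + (2*C)/(189 + C) = -3 + 2*C/(189 + C))
n((1/(-2) + Q)²) + z(104) = (-567 - (1/(-2) - 28)²)/(189 + (1/(-2) - 28)²) + 5*104 = (-567 - (-½ - 28)²)/(189 + (-½ - 28)²) + 520 = (-567 - (-57/2)²)/(189 + (-57/2)²) + 520 = (-567 - 1*3249/4)/(189 + 3249/4) + 520 = (-567 - 3249/4)/(4005/4) + 520 = (4/4005)*(-5517/4) + 520 = -613/445 + 520 = 230787/445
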